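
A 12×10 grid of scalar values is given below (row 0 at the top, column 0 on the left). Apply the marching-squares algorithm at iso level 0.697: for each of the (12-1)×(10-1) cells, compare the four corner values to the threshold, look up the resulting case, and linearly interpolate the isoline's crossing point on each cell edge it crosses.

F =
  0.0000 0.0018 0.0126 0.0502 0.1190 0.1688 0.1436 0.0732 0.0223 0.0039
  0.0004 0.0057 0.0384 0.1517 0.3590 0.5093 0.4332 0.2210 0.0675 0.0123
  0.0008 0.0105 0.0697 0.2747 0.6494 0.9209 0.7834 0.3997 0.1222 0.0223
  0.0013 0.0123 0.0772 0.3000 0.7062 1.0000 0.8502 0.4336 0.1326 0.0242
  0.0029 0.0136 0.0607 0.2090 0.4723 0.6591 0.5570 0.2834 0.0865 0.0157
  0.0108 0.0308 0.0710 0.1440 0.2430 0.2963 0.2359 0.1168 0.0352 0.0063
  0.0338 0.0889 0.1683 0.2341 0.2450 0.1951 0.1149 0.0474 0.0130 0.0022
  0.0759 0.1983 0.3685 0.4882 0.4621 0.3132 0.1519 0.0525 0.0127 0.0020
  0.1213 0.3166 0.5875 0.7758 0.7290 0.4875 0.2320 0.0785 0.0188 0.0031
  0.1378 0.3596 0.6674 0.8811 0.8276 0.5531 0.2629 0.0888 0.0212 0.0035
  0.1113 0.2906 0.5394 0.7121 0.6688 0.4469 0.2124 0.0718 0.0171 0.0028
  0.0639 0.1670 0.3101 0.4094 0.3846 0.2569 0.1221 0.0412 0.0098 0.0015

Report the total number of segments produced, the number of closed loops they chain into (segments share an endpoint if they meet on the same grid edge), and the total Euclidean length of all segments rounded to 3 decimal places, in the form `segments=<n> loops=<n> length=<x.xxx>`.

cell (1,4): code 0100 → (1.456,5.000)–(2.000,4.175)
cell (1,5): code 1100 → (1.753,6.000)–(1.456,5.000)
cell (1,6): code 1000 → (2.000,6.225)–(1.753,6.000)
cell (2,3): code 0100 → (2.838,4.000)–(3.000,3.977)
cell (2,4): code 1110 → (2.000,4.175)–(2.838,4.000)
cell (2,6): code 1001 → (3.000,6.368)–(2.000,6.225)
cell (3,3): code 0010 → (3.000,3.977)–(3.039,4.000)
cell (3,4): code 0011 → (3.039,4.000)–(3.889,5.000)
cell (3,5): code 0011 → (3.889,5.000)–(3.523,6.000)
cell (3,6): code 0001 → (3.523,6.000)–(3.000,6.368)
cell (7,2): code 0100 → (7.726,3.000)–(8.000,2.582)
cell (7,3): code 1100 → (7.880,4.000)–(7.726,3.000)
cell (7,4): code 1000 → (8.000,4.133)–(7.880,4.000)
cell (8,2): code 0110 → (8.000,2.582)–(9.000,2.139)
cell (8,4): code 1001 → (9.000,4.476)–(8.000,4.133)
cell (9,2): code 0110 → (9.000,2.139)–(10.000,2.913)
cell (9,3): code 1011 → (10.000,3.349)–(9.822,4.000)
cell (9,4): code 0001 → (9.822,4.000)–(9.000,4.476)
cell (10,2): code 0010 → (10.000,2.913)–(10.050,3.000)
cell (10,3): code 0001 → (10.050,3.000)–(10.000,3.349)
total: 20 segments, chained into 2 closed loop(s), length Σ = 14.640853

segments=20 loops=2 length=14.641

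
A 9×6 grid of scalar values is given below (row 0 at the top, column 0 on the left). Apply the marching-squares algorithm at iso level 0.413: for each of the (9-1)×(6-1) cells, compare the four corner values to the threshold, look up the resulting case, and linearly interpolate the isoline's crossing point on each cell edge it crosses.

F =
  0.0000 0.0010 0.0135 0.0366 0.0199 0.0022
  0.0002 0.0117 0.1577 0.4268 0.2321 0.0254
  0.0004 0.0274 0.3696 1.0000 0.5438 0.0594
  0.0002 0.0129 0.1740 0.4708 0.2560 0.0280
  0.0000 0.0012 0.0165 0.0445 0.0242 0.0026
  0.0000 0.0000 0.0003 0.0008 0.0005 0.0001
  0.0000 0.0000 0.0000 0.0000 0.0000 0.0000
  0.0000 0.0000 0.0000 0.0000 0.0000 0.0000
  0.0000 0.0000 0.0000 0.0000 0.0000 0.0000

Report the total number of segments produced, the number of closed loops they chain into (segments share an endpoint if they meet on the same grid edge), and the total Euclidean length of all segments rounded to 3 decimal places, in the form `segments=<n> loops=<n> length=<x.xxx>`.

cell (0,2): code 0100 → (0.965,3.000)–(1.000,2.949)
cell (0,3): code 1000 → (1.000,3.071)–(0.965,3.000)
cell (1,2): code 0110 → (1.000,2.949)–(2.000,2.069)
cell (1,3): code 1101 → (1.580,4.000)–(1.000,3.071)
cell (1,4): code 1000 → (2.000,4.270)–(1.580,4.000)
cell (2,2): code 0110 → (2.000,2.069)–(3.000,2.805)
cell (2,3): code 1011 → (3.000,3.269)–(2.454,4.000)
cell (2,4): code 0001 → (2.454,4.000)–(2.000,4.270)
cell (3,2): code 0010 → (3.000,2.805)–(3.136,3.000)
cell (3,3): code 0001 → (3.136,3.000)–(3.000,3.269)
total: 10 segments, chained into 1 closed loop(s), length Σ = 6.289175

segments=10 loops=1 length=6.289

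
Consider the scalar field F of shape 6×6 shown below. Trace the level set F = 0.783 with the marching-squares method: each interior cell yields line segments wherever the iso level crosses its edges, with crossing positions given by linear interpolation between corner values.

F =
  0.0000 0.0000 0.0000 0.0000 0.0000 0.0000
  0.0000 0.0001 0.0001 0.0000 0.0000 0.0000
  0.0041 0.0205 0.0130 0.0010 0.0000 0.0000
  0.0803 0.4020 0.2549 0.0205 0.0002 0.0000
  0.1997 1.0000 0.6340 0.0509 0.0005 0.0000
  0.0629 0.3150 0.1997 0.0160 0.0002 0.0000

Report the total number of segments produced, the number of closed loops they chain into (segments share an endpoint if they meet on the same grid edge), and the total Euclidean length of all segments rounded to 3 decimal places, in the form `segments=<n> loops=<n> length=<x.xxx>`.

segments=4 loops=1 length=2.237

cell (3,0): code 0100 → (3.637,1.000)–(4.000,0.729)
cell (3,1): code 1000 → (4.000,1.593)–(3.637,1.000)
cell (4,0): code 0010 → (4.000,0.729)–(4.317,1.000)
cell (4,1): code 0001 → (4.317,1.000)–(4.000,1.593)
total: 4 segments, chained into 1 closed loop(s), length Σ = 2.237326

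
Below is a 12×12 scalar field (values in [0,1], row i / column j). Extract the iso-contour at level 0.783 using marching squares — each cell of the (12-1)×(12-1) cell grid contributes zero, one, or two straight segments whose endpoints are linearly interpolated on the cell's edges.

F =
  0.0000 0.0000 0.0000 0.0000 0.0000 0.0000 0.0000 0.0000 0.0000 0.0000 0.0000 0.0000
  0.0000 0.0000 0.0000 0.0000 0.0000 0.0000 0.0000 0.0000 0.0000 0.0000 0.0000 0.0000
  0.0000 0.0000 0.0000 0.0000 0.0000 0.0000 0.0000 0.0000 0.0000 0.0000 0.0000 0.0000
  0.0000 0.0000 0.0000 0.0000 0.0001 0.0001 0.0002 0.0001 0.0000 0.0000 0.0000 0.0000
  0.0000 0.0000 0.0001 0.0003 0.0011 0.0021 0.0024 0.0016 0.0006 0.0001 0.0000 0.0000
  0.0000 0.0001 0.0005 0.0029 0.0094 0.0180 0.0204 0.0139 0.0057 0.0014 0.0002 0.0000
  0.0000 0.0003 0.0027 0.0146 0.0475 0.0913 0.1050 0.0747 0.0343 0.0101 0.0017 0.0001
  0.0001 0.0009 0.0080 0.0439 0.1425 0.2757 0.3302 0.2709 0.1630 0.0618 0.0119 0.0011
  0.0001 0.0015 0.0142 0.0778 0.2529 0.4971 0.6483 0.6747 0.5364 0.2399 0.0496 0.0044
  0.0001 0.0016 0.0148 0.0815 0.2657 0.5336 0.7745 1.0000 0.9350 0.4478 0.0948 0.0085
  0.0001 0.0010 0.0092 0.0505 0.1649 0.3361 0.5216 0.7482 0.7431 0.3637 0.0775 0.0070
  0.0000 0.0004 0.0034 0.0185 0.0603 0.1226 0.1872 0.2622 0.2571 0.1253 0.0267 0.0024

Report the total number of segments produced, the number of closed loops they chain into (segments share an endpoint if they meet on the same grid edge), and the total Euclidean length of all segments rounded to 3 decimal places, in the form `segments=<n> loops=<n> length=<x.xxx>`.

segments=6 loops=1 length=5.849

cell (8,6): code 0100 → (8.333,7.000)–(9.000,6.038)
cell (8,7): code 1100 → (8.619,8.000)–(8.333,7.000)
cell (8,8): code 1000 → (9.000,8.312)–(8.619,8.000)
cell (9,6): code 0010 → (9.000,6.038)–(9.862,7.000)
cell (9,7): code 0011 → (9.862,7.000)–(9.792,8.000)
cell (9,8): code 0001 → (9.792,8.000)–(9.000,8.312)
total: 6 segments, chained into 1 closed loop(s), length Σ = 5.849155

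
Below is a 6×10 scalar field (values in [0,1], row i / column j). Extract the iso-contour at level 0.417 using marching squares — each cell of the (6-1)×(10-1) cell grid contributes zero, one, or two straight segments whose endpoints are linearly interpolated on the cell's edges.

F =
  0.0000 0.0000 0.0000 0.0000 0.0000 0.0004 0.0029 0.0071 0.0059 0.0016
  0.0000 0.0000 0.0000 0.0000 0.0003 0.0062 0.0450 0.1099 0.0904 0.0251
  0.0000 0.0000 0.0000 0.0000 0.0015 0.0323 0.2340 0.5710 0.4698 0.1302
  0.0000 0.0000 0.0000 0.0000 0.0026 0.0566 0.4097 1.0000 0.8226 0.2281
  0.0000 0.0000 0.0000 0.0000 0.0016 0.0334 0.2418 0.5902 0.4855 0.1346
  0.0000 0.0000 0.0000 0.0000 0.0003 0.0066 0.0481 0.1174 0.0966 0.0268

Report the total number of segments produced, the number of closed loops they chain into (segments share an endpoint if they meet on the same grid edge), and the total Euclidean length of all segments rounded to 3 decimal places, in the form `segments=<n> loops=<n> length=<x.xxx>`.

segments=10 loops=1 length=8.180

cell (1,6): code 0100 → (1.666,7.000)–(2.000,6.543)
cell (1,7): code 1100 → (1.861,8.000)–(1.666,7.000)
cell (1,8): code 1000 → (2.000,8.155)–(1.861,8.000)
cell (2,6): code 0110 → (2.000,6.543)–(3.000,6.012)
cell (2,8): code 1001 → (3.000,8.682)–(2.000,8.155)
cell (3,6): code 0110 → (3.000,6.012)–(4.000,6.503)
cell (3,8): code 1001 → (4.000,8.195)–(3.000,8.682)
cell (4,6): code 0010 → (4.000,6.503)–(4.366,7.000)
cell (4,7): code 0011 → (4.366,7.000)–(4.176,8.000)
cell (4,8): code 0001 → (4.176,8.000)–(4.000,8.195)
total: 10 segments, chained into 1 closed loop(s), length Σ = 8.180314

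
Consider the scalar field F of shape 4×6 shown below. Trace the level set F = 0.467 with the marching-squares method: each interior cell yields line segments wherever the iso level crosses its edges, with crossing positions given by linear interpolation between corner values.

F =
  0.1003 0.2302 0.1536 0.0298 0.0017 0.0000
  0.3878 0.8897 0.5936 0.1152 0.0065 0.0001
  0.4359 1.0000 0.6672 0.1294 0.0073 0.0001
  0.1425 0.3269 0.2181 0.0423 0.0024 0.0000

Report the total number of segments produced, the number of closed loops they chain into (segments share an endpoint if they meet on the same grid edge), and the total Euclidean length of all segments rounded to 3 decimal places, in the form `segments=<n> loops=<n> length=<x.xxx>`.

segments=8 loops=1 length=7.393

cell (0,0): code 0100 → (0.359,1.000)–(1.000,0.158)
cell (0,1): code 1100 → (0.712,2.000)–(0.359,1.000)
cell (0,2): code 1000 → (1.000,2.265)–(0.712,2.000)
cell (1,0): code 0110 → (1.000,0.158)–(2.000,0.055)
cell (1,2): code 1001 → (2.000,2.372)–(1.000,2.265)
cell (2,0): code 0010 → (2.000,0.055)–(2.792,1.000)
cell (2,1): code 0011 → (2.792,1.000)–(2.446,2.000)
cell (2,2): code 0001 → (2.446,2.000)–(2.000,2.372)
total: 8 segments, chained into 1 closed loop(s), length Σ = 7.392618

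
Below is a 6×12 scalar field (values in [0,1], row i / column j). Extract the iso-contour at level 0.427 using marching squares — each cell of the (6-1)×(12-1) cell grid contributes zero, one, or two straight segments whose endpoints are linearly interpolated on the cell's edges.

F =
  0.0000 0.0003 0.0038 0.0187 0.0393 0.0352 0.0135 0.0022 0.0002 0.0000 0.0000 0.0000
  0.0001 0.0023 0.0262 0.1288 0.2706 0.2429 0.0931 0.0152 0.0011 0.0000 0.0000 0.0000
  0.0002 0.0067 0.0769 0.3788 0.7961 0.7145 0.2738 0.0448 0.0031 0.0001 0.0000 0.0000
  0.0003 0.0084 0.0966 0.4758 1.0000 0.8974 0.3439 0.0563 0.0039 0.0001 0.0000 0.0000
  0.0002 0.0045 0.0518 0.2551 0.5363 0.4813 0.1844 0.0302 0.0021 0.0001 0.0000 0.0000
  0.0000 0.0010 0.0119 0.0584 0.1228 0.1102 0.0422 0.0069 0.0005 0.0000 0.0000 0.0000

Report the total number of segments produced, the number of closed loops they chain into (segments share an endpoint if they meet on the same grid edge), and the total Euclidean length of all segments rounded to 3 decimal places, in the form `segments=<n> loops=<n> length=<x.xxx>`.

cell (1,3): code 0100 → (1.298,4.000)–(2.000,3.116)
cell (1,4): code 1100 → (1.390,5.000)–(1.298,4.000)
cell (1,5): code 1000 → (2.000,5.652)–(1.390,5.000)
cell (2,2): code 0100 → (2.497,3.000)–(3.000,2.871)
cell (2,3): code 1110 → (2.000,3.116)–(2.497,3.000)
cell (2,5): code 1001 → (3.000,5.850)–(2.000,5.652)
cell (3,2): code 0010 → (3.000,2.871)–(3.221,3.000)
cell (3,3): code 0111 → (3.221,3.000)–(4.000,3.611)
cell (3,5): code 1001 → (4.000,5.183)–(3.000,5.850)
cell (4,3): code 0010 → (4.000,3.611)–(4.264,4.000)
cell (4,4): code 0011 → (4.264,4.000)–(4.146,5.000)
cell (4,5): code 0001 → (4.146,5.000)–(4.000,5.183)
total: 12 segments, chained into 1 closed loop(s), length Σ = 9.234592

segments=12 loops=1 length=9.235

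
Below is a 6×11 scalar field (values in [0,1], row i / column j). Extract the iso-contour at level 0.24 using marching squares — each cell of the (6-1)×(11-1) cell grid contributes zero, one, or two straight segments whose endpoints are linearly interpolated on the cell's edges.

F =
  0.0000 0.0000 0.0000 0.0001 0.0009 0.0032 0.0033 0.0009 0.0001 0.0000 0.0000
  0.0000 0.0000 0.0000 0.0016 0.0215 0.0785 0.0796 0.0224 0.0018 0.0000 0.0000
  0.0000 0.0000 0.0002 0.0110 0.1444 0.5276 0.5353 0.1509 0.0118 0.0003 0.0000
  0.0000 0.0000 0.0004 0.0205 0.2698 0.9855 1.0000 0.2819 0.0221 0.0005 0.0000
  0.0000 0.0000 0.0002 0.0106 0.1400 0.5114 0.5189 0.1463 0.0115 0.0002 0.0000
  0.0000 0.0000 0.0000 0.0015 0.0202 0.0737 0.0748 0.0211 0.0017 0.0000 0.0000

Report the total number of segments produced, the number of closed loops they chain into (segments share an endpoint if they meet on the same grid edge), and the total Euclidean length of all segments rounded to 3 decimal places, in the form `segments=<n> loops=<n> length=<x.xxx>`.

segments=14 loops=1 length=10.231

cell (1,4): code 0100 → (1.360,5.000)–(2.000,4.249)
cell (1,5): code 1100 → (1.352,6.000)–(1.360,5.000)
cell (1,6): code 1000 → (2.000,6.768)–(1.352,6.000)
cell (2,3): code 0100 → (2.762,4.000)–(3.000,3.880)
cell (2,4): code 1110 → (2.000,4.249)–(2.762,4.000)
cell (2,6): code 1101 → (2.680,7.000)–(2.000,6.768)
cell (2,7): code 1000 → (3.000,7.161)–(2.680,7.000)
cell (3,3): code 0010 → (3.000,3.880)–(3.230,4.000)
cell (3,4): code 0111 → (3.230,4.000)–(4.000,4.269)
cell (3,6): code 1011 → (4.000,6.749)–(3.309,7.000)
cell (3,7): code 0001 → (3.309,7.000)–(3.000,7.161)
cell (4,4): code 0010 → (4.000,4.269)–(4.620,5.000)
cell (4,5): code 0011 → (4.620,5.000)–(4.628,6.000)
cell (4,6): code 0001 → (4.628,6.000)–(4.000,6.749)
total: 14 segments, chained into 1 closed loop(s), length Σ = 10.230900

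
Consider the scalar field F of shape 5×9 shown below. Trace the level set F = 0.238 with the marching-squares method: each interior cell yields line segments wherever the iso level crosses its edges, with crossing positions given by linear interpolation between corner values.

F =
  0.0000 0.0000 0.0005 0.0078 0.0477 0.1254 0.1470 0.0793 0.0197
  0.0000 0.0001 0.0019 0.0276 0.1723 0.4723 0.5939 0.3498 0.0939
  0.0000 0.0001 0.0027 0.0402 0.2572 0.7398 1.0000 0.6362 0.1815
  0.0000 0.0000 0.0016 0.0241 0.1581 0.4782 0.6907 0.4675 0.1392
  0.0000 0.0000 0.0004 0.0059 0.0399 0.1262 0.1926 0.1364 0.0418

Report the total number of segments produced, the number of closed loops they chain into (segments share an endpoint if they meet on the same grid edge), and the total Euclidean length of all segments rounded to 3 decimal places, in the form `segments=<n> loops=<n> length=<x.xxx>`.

segments=14 loops=1 length=11.971

cell (0,4): code 0100 → (0.325,5.000)–(1.000,4.219)
cell (0,5): code 1100 → (0.204,6.000)–(0.325,5.000)
cell (0,6): code 1100 → (0.587,7.000)–(0.204,6.000)
cell (0,7): code 1000 → (1.000,7.437)–(0.587,7.000)
cell (1,3): code 0100 → (1.774,4.000)–(2.000,3.912)
cell (1,4): code 1110 → (1.000,4.219)–(1.774,4.000)
cell (1,7): code 1001 → (2.000,7.876)–(1.000,7.437)
cell (2,3): code 0010 → (2.000,3.912)–(2.194,4.000)
cell (2,4): code 0111 → (2.194,4.000)–(3.000,4.250)
cell (2,7): code 1001 → (3.000,7.699)–(2.000,7.876)
cell (3,4): code 0010 → (3.000,4.250)–(3.682,5.000)
cell (3,5): code 0011 → (3.682,5.000)–(3.909,6.000)
cell (3,6): code 0011 → (3.909,6.000)–(3.693,7.000)
cell (3,7): code 0001 → (3.693,7.000)–(3.000,7.699)
total: 14 segments, chained into 1 closed loop(s), length Σ = 11.970769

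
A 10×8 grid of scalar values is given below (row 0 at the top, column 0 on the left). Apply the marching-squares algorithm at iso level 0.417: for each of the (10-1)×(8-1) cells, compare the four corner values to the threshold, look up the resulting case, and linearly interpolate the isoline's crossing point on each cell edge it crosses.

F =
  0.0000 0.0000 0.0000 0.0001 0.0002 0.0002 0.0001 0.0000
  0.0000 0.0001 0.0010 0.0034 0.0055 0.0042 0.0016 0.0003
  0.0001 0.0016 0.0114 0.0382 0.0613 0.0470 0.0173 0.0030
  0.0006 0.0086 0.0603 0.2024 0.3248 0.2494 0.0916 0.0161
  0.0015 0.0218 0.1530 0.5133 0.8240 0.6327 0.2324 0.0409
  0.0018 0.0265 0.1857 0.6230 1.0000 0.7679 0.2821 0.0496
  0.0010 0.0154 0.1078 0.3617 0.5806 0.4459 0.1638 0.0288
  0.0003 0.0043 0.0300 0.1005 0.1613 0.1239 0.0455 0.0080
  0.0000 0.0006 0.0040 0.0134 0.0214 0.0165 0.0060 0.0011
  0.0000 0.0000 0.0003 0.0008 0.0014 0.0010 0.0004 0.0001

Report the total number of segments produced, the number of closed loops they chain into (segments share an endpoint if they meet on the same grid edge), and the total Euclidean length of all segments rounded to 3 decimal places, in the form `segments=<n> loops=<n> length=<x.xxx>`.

segments=12 loops=1 length=9.825

cell (3,2): code 0100 → (3.690,3.000)–(4.000,2.733)
cell (3,3): code 1100 → (3.185,4.000)–(3.690,3.000)
cell (3,4): code 1100 → (3.437,5.000)–(3.185,4.000)
cell (3,5): code 1000 → (4.000,5.539)–(3.437,5.000)
cell (4,2): code 0110 → (4.000,2.733)–(5.000,2.529)
cell (4,5): code 1001 → (5.000,5.722)–(4.000,5.539)
cell (5,2): code 0010 → (5.000,2.529)–(5.788,3.000)
cell (5,3): code 0111 → (5.788,3.000)–(6.000,3.253)
cell (5,5): code 1001 → (6.000,5.102)–(5.000,5.722)
cell (6,3): code 0010 → (6.000,3.253)–(6.390,4.000)
cell (6,4): code 0011 → (6.390,4.000)–(6.090,5.000)
cell (6,5): code 0001 → (6.090,5.000)–(6.000,5.102)
total: 12 segments, chained into 1 closed loop(s), length Σ = 9.825346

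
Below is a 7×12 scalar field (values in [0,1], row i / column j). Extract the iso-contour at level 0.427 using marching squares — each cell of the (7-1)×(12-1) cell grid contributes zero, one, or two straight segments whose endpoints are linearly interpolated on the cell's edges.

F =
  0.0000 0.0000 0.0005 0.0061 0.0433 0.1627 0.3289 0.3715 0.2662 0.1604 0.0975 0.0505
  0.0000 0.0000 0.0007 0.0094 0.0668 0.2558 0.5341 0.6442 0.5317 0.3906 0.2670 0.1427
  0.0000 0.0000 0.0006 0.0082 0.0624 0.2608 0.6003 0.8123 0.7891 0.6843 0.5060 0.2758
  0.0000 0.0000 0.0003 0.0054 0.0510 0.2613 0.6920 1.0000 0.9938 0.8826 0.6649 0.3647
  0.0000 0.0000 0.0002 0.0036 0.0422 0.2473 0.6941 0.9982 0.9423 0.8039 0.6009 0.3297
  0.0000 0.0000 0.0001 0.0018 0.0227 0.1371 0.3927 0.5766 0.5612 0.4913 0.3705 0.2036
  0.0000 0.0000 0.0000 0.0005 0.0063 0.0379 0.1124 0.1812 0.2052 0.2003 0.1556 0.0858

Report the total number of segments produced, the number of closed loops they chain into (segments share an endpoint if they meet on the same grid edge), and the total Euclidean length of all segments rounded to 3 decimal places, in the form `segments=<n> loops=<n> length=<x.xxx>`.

segments=20 loops=1 length=16.918

cell (0,5): code 0100 → (0.478,6.000)–(1.000,5.615)
cell (0,6): code 1100 → (0.204,7.000)–(0.478,6.000)
cell (0,7): code 1100 → (0.606,8.000)–(0.204,7.000)
cell (0,8): code 1000 → (1.000,8.742)–(0.606,8.000)
cell (1,5): code 0110 → (1.000,5.615)–(2.000,5.490)
cell (1,8): code 1101 → (1.124,9.000)–(1.000,8.742)
cell (1,9): code 1100 → (1.669,10.000)–(1.124,9.000)
cell (1,10): code 1000 → (2.000,10.343)–(1.669,10.000)
cell (2,5): code 0110 → (2.000,5.490)–(3.000,5.385)
cell (2,10): code 1001 → (3.000,10.792)–(2.000,10.343)
cell (3,5): code 0110 → (3.000,5.385)–(4.000,5.402)
cell (3,10): code 1001 → (4.000,10.641)–(3.000,10.792)
cell (4,5): code 0010 → (4.000,5.402)–(4.886,6.000)
cell (4,6): code 0111 → (4.886,6.000)–(5.000,6.187)
cell (4,9): code 1011 → (5.000,9.532)–(4.755,10.000)
cell (4,10): code 0001 → (4.755,10.000)–(4.000,10.641)
cell (5,6): code 0010 → (5.000,6.187)–(5.378,7.000)
cell (5,7): code 0011 → (5.378,7.000)–(5.377,8.000)
cell (5,8): code 0011 → (5.377,8.000)–(5.221,9.000)
cell (5,9): code 0001 → (5.221,9.000)–(5.000,9.532)
total: 20 segments, chained into 1 closed loop(s), length Σ = 16.918105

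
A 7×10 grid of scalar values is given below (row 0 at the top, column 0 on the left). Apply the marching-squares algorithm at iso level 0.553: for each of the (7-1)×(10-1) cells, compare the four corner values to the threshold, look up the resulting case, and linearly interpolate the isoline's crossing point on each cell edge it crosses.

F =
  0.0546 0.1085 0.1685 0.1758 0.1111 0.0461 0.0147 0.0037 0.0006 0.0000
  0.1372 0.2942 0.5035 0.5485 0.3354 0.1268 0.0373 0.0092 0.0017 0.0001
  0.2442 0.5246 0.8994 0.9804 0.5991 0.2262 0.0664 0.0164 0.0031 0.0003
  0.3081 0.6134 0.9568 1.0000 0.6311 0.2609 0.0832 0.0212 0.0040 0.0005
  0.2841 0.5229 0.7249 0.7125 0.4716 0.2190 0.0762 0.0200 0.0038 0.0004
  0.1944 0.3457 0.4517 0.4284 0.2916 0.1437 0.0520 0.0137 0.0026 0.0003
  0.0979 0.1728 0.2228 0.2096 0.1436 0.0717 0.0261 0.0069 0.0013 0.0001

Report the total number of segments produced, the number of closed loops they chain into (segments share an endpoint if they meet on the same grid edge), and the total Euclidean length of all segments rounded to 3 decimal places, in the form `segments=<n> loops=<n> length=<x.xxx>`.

segments=14 loops=1 length=10.959

cell (1,1): code 0100 → (1.125,2.000)–(2.000,1.076)
cell (1,2): code 1100 → (1.010,3.000)–(1.125,2.000)
cell (1,3): code 1100 → (1.825,4.000)–(1.010,3.000)
cell (1,4): code 1000 → (2.000,4.124)–(1.825,4.000)
cell (2,0): code 0100 → (2.320,1.000)–(3.000,0.802)
cell (2,1): code 1110 → (2.000,1.076)–(2.320,1.000)
cell (2,4): code 1001 → (3.000,4.211)–(2.000,4.124)
cell (3,0): code 0010 → (3.000,0.802)–(3.667,1.000)
cell (3,1): code 0111 → (3.667,1.000)–(4.000,1.149)
cell (3,3): code 1011 → (4.000,3.662)–(3.490,4.000)
cell (3,4): code 0001 → (3.490,4.000)–(3.000,4.211)
cell (4,1): code 0010 → (4.000,1.149)–(4.629,2.000)
cell (4,2): code 0011 → (4.629,2.000)–(4.561,3.000)
cell (4,3): code 0001 → (4.561,3.000)–(4.000,3.662)
total: 14 segments, chained into 1 closed loop(s), length Σ = 10.958627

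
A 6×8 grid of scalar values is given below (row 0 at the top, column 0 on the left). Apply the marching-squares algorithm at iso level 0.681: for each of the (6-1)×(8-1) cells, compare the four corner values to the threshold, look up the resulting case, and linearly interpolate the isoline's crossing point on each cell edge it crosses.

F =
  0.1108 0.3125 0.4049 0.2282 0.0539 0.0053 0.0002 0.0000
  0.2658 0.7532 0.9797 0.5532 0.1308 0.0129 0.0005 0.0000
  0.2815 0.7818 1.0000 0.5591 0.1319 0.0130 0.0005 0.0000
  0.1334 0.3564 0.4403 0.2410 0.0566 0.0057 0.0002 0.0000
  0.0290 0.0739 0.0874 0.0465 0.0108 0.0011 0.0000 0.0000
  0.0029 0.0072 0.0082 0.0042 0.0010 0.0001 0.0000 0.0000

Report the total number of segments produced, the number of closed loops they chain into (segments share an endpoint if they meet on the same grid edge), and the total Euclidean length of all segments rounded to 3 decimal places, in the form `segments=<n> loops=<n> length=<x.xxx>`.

segments=8 loops=1 length=6.442

cell (0,0): code 0100 → (0.836,1.000)–(1.000,0.852)
cell (0,1): code 1100 → (0.480,2.000)–(0.836,1.000)
cell (0,2): code 1000 → (1.000,2.700)–(0.480,2.000)
cell (1,0): code 0110 → (1.000,0.852)–(2.000,0.799)
cell (1,2): code 1001 → (2.000,2.724)–(1.000,2.700)
cell (2,0): code 0010 → (2.000,0.799)–(2.237,1.000)
cell (2,1): code 0011 → (2.237,1.000)–(2.570,2.000)
cell (2,2): code 0001 → (2.570,2.000)–(2.000,2.724)
total: 8 segments, chained into 1 closed loop(s), length Σ = 6.442131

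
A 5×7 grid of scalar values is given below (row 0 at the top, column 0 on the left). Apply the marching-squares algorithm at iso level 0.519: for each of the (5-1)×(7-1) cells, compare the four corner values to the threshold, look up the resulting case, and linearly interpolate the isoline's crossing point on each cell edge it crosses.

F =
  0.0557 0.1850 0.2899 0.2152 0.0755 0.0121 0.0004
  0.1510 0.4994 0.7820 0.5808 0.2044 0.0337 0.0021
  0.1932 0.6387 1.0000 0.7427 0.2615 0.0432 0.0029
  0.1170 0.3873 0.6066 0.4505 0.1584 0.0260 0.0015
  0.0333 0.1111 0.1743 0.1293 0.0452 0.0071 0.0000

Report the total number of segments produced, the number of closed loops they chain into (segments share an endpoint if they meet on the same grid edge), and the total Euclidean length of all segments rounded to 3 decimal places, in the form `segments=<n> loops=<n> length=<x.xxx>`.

segments=12 loops=1 length=8.256

cell (0,1): code 0100 → (0.466,2.000)–(1.000,1.069)
cell (0,2): code 1100 → (0.831,3.000)–(0.466,2.000)
cell (0,3): code 1000 → (1.000,3.164)–(0.831,3.000)
cell (1,0): code 0100 → (1.141,1.000)–(2.000,0.731)
cell (1,1): code 1110 → (1.000,1.069)–(1.141,1.000)
cell (1,3): code 1001 → (2.000,3.465)–(1.000,3.164)
cell (2,0): code 0010 → (2.000,0.731)–(2.476,1.000)
cell (2,1): code 0111 → (2.476,1.000)–(3.000,1.601)
cell (2,2): code 1011 → (3.000,2.561)–(2.766,3.000)
cell (2,3): code 0001 → (2.766,3.000)–(2.000,3.465)
cell (3,1): code 0010 → (3.000,1.601)–(3.203,2.000)
cell (3,2): code 0001 → (3.203,2.000)–(3.000,2.561)
total: 12 segments, chained into 1 closed loop(s), length Σ = 8.256302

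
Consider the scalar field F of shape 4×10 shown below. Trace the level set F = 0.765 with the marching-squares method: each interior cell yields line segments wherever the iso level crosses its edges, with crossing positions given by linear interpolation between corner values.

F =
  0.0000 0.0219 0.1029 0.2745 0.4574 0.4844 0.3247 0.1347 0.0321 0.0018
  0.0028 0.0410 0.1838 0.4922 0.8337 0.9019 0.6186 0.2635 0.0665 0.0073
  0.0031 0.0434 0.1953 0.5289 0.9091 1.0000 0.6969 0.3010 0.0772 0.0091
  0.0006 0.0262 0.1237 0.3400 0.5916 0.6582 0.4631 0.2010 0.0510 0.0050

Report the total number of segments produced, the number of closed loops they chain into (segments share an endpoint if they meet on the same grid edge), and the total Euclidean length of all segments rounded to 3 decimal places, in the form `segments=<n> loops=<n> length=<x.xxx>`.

cell (0,3): code 0100 → (0.817,4.000)–(1.000,3.799)
cell (0,4): code 1100 → (0.672,5.000)–(0.817,4.000)
cell (0,5): code 1000 → (1.000,5.483)–(0.672,5.000)
cell (1,3): code 0110 → (1.000,3.799)–(2.000,3.621)
cell (1,5): code 1001 → (2.000,5.775)–(1.000,5.483)
cell (2,3): code 0010 → (2.000,3.621)–(2.454,4.000)
cell (2,4): code 0011 → (2.454,4.000)–(2.688,5.000)
cell (2,5): code 0001 → (2.688,5.000)–(2.000,5.775)
total: 8 segments, chained into 1 closed loop(s), length Σ = 6.578125

segments=8 loops=1 length=6.578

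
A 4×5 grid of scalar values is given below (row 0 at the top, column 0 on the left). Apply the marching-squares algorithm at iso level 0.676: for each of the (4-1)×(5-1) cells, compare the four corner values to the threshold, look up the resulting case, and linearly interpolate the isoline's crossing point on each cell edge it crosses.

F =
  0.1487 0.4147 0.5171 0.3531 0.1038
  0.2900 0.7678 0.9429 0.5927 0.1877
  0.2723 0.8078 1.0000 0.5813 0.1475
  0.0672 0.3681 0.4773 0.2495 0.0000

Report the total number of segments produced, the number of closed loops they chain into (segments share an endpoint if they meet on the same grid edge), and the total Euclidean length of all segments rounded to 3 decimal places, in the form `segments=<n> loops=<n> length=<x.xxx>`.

cell (0,0): code 0100 → (0.740,1.000)–(1.000,0.808)
cell (0,1): code 1100 → (0.373,2.000)–(0.740,1.000)
cell (0,2): code 1000 → (1.000,2.762)–(0.373,2.000)
cell (1,0): code 0110 → (1.000,0.808)–(2.000,0.754)
cell (1,2): code 1001 → (2.000,2.774)–(1.000,2.762)
cell (2,0): code 0010 → (2.000,0.754)–(2.300,1.000)
cell (2,1): code 0011 → (2.300,1.000)–(2.620,2.000)
cell (2,2): code 0001 → (2.620,2.000)–(2.000,2.774)
total: 8 segments, chained into 1 closed loop(s), length Σ = 6.806062

segments=8 loops=1 length=6.806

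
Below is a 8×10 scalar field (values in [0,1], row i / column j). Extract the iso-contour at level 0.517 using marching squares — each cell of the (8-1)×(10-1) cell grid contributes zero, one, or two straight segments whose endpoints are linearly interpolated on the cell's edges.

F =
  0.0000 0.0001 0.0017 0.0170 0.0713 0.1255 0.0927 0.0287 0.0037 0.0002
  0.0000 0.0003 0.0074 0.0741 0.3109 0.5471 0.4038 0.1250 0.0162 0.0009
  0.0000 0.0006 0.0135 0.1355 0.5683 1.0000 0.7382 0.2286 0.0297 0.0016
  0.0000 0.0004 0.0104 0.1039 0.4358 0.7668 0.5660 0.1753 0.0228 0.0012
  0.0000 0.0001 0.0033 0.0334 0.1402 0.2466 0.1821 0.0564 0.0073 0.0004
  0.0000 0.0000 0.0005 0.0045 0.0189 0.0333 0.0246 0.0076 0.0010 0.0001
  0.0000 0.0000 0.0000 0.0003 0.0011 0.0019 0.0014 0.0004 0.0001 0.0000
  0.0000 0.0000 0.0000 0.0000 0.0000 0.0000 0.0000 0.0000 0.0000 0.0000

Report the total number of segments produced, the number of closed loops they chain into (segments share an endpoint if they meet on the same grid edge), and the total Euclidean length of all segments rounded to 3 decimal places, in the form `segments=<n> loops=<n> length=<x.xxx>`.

cell (0,4): code 0100 → (0.929,5.000)–(1.000,4.873)
cell (0,5): code 1000 → (1.000,5.210)–(0.929,5.000)
cell (1,3): code 0100 → (1.801,4.000)–(2.000,3.881)
cell (1,4): code 1110 → (1.000,4.873)–(1.801,4.000)
cell (1,5): code 1101 → (1.339,6.000)–(1.000,5.210)
cell (1,6): code 1000 → (2.000,6.434)–(1.339,6.000)
cell (2,3): code 0010 → (2.000,3.881)–(2.387,4.000)
cell (2,4): code 0111 → (2.387,4.000)–(3.000,4.245)
cell (2,6): code 1001 → (3.000,6.125)–(2.000,6.434)
cell (3,4): code 0010 → (3.000,4.245)–(3.480,5.000)
cell (3,5): code 0011 → (3.480,5.000)–(3.128,6.000)
cell (3,6): code 0001 → (3.128,6.000)–(3.000,6.125)
total: 12 segments, chained into 1 closed loop(s), length Σ = 7.680027

segments=12 loops=1 length=7.680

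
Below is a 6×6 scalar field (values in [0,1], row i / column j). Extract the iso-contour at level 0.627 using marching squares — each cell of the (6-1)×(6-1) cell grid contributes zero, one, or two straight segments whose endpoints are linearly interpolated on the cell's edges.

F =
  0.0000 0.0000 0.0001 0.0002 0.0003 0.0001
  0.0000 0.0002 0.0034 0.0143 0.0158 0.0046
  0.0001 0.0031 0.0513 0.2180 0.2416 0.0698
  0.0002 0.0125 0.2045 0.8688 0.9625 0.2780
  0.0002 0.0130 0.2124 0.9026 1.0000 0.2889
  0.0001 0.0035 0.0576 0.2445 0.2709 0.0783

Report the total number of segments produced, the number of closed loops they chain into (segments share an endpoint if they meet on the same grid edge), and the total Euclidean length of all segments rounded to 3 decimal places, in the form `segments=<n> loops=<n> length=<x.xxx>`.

segments=8 loops=1 length=6.517

cell (2,2): code 0100 → (2.628,3.000)–(3.000,2.636)
cell (2,3): code 1100 → (2.535,4.000)–(2.628,3.000)
cell (2,4): code 1000 → (3.000,4.490)–(2.535,4.000)
cell (3,2): code 0110 → (3.000,2.636)–(4.000,2.601)
cell (3,4): code 1001 → (4.000,4.525)–(3.000,4.490)
cell (4,2): code 0010 → (4.000,2.601)–(4.419,3.000)
cell (4,3): code 0011 → (4.419,3.000)–(4.512,4.000)
cell (4,4): code 0001 → (4.512,4.000)–(4.000,4.525)
total: 8 segments, chained into 1 closed loop(s), length Σ = 6.517272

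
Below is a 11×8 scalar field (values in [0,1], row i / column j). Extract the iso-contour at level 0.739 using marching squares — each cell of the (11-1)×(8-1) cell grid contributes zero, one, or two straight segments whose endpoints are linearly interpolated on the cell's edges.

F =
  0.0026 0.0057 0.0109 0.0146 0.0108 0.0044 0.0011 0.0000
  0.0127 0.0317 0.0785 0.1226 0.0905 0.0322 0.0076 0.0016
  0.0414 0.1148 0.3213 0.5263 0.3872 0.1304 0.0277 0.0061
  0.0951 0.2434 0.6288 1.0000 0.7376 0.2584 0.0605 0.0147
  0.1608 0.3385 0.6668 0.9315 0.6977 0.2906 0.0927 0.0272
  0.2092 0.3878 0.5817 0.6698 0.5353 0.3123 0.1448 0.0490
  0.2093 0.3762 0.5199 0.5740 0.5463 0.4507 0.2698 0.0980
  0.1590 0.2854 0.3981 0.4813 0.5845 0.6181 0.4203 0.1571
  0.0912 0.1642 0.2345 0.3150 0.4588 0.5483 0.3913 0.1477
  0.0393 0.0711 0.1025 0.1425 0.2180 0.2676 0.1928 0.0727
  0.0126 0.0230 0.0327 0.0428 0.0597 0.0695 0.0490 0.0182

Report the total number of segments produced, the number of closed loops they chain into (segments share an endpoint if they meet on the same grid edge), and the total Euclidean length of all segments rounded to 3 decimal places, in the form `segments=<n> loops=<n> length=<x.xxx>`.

segments=6 loops=1 length=6.184

cell (2,2): code 0100 → (2.449,3.000)–(3.000,2.297)
cell (2,3): code 1000 → (3.000,3.995)–(2.449,3.000)
cell (3,2): code 0110 → (3.000,2.297)–(4.000,2.273)
cell (3,3): code 1001 → (4.000,3.823)–(3.000,3.995)
cell (4,2): code 0010 → (4.000,2.273)–(4.736,3.000)
cell (4,3): code 0001 → (4.736,3.000)–(4.000,3.823)
total: 6 segments, chained into 1 closed loop(s), length Σ = 6.183679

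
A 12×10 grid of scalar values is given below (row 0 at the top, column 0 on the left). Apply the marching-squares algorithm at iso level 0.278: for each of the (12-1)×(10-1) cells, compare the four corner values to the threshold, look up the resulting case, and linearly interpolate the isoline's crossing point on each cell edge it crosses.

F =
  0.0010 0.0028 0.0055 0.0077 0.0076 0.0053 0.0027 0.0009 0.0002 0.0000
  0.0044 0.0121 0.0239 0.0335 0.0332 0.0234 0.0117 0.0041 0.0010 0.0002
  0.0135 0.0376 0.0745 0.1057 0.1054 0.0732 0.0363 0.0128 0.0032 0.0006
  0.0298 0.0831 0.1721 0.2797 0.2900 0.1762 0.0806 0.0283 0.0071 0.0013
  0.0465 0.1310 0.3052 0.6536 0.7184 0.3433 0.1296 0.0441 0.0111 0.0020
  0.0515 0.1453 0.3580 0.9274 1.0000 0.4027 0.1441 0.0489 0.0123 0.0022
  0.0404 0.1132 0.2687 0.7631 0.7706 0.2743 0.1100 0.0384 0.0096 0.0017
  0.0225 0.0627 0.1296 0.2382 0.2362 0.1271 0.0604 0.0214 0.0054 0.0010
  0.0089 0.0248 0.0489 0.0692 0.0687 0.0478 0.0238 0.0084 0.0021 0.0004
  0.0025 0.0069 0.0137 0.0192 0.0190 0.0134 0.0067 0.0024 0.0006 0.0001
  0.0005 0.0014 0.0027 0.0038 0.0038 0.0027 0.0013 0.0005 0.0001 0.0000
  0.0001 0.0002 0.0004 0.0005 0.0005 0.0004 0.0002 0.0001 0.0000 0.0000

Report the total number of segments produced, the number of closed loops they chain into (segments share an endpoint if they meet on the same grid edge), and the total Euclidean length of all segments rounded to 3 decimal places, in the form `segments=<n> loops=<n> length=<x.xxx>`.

cell (2,2): code 0100 → (2.990,3.000)–(3.000,2.984)
cell (2,3): code 1100 → (2.935,4.000)–(2.990,3.000)
cell (2,4): code 1000 → (3.000,4.105)–(2.935,4.000)
cell (3,1): code 0100 → (3.796,2.000)–(4.000,1.844)
cell (3,2): code 1110 → (3.000,2.984)–(3.796,2.000)
cell (3,4): code 1101 → (3.609,5.000)–(3.000,4.105)
cell (3,5): code 1000 → (4.000,5.306)–(3.609,5.000)
cell (4,1): code 0110 → (4.000,1.844)–(5.000,1.624)
cell (4,5): code 1001 → (5.000,5.482)–(4.000,5.306)
cell (5,1): code 0010 → (5.000,1.624)–(5.896,2.000)
cell (5,2): code 0111 → (5.896,2.000)–(6.000,2.019)
cell (5,4): code 1011 → (6.000,4.993)–(5.971,5.000)
cell (5,5): code 0001 → (5.971,5.000)–(5.000,5.482)
cell (6,2): code 0010 → (6.000,2.019)–(6.924,3.000)
cell (6,3): code 0011 → (6.924,3.000)–(6.922,4.000)
cell (6,4): code 0001 → (6.922,4.000)–(6.000,4.993)
total: 16 segments, chained into 1 closed loop(s), length Σ = 12.178467

segments=16 loops=1 length=12.178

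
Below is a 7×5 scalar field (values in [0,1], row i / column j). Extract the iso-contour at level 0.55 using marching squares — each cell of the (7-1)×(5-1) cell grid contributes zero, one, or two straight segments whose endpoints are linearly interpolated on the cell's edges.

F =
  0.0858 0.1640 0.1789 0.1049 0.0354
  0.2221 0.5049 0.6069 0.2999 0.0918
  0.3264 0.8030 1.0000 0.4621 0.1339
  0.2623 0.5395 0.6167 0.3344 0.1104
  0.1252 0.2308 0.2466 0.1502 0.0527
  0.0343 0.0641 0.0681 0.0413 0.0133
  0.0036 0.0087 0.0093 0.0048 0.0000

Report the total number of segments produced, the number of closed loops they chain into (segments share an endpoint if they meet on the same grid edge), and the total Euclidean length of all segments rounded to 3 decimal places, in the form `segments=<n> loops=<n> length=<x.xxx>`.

cell (0,1): code 0100 → (0.867,2.000)–(1.000,1.442)
cell (0,2): code 1000 → (1.000,2.185)–(0.867,2.000)
cell (1,0): code 0100 → (1.151,1.000)–(2.000,0.469)
cell (1,1): code 1110 → (1.000,1.442)–(1.151,1.000)
cell (1,2): code 1001 → (2.000,2.837)–(1.000,2.185)
cell (2,0): code 0010 → (2.000,0.469)–(2.960,1.000)
cell (2,1): code 0111 → (2.960,1.000)–(3.000,1.136)
cell (2,2): code 1001 → (3.000,2.236)–(2.000,2.837)
cell (3,1): code 0010 → (3.000,1.136)–(3.180,2.000)
cell (3,2): code 0001 → (3.180,2.000)–(3.000,2.236)
total: 10 segments, chained into 1 closed loop(s), length Σ = 7.048249

segments=10 loops=1 length=7.048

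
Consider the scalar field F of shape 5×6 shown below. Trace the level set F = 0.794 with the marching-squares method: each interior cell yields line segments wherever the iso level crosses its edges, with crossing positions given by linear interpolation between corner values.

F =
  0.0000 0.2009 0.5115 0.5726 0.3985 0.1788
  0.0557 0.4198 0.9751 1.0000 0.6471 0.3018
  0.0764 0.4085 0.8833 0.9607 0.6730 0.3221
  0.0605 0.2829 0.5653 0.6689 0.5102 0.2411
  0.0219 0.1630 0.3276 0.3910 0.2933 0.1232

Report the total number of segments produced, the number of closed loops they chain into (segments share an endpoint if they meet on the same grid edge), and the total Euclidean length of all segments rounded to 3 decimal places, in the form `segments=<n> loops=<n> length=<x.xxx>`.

segments=8 loops=1 length=6.473

cell (0,1): code 0100 → (0.609,2.000)–(1.000,1.674)
cell (0,2): code 1100 → (0.518,3.000)–(0.609,2.000)
cell (0,3): code 1000 → (1.000,3.584)–(0.518,3.000)
cell (1,1): code 0110 → (1.000,1.674)–(2.000,1.812)
cell (1,3): code 1001 → (2.000,3.579)–(1.000,3.584)
cell (2,1): code 0010 → (2.000,1.812)–(2.281,2.000)
cell (2,2): code 0011 → (2.281,2.000)–(2.571,3.000)
cell (2,3): code 0001 → (2.571,3.000)–(2.000,3.579)
total: 8 segments, chained into 1 closed loop(s), length Σ = 6.472546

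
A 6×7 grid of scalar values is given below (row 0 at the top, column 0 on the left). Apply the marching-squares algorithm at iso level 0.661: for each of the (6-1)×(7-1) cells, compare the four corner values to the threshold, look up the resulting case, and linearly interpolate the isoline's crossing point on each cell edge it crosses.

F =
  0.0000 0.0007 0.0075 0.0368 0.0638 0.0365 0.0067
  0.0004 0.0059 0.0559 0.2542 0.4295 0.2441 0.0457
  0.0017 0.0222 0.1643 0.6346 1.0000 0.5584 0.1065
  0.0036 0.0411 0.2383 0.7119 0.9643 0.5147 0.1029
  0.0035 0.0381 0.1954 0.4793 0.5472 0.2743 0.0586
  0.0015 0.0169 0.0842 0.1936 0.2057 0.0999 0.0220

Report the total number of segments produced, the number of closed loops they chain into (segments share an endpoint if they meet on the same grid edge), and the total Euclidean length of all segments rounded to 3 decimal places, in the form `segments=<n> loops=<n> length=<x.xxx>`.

cell (1,3): code 0100 → (1.406,4.000)–(2.000,3.072)
cell (1,4): code 1000 → (2.000,4.768)–(1.406,4.000)
cell (2,2): code 0100 → (2.342,3.000)–(3.000,2.893)
cell (2,3): code 1110 → (2.000,3.072)–(2.342,3.000)
cell (2,4): code 1001 → (3.000,4.675)–(2.000,4.768)
cell (3,2): code 0010 → (3.000,2.893)–(3.219,3.000)
cell (3,3): code 0011 → (3.219,3.000)–(3.727,4.000)
cell (3,4): code 0001 → (3.727,4.000)–(3.000,4.675)
total: 8 segments, chained into 1 closed loop(s), length Σ = 6.450574

segments=8 loops=1 length=6.451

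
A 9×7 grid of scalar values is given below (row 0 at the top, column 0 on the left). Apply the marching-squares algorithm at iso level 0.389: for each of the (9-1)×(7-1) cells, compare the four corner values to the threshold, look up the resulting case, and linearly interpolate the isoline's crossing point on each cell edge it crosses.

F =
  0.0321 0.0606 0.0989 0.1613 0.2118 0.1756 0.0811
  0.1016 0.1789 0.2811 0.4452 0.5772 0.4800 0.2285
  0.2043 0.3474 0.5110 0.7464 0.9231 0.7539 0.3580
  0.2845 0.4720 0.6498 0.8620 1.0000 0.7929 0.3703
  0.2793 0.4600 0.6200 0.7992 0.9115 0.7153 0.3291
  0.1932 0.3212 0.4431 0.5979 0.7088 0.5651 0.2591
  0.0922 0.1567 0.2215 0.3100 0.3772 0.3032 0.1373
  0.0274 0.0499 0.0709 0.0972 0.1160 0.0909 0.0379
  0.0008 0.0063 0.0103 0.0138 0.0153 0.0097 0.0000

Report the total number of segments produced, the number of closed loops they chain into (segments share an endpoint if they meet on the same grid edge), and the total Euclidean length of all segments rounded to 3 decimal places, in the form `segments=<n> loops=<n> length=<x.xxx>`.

segments=20 loops=1 length=17.026

cell (0,2): code 0100 → (0.802,3.000)–(1.000,2.658)
cell (0,3): code 1100 → (0.485,4.000)–(0.802,3.000)
cell (0,4): code 1100 → (0.701,5.000)–(0.485,4.000)
cell (0,5): code 1000 → (1.000,5.362)–(0.701,5.000)
cell (1,1): code 0100 → (1.469,2.000)–(2.000,1.254)
cell (1,2): code 1110 → (1.000,2.658)–(1.469,2.000)
cell (1,5): code 1001 → (2.000,5.922)–(1.000,5.362)
cell (2,0): code 0100 → (2.334,1.000)–(3.000,0.557)
cell (2,1): code 1110 → (2.000,1.254)–(2.334,1.000)
cell (2,5): code 1001 → (3.000,5.956)–(2.000,5.922)
cell (3,0): code 0110 → (3.000,0.557)–(4.000,0.607)
cell (3,5): code 1001 → (4.000,5.845)–(3.000,5.956)
cell (4,0): code 0010 → (4.000,0.607)–(4.512,1.000)
cell (4,1): code 0111 → (4.512,1.000)–(5.000,1.556)
cell (4,5): code 1001 → (5.000,5.575)–(4.000,5.845)
cell (5,1): code 0010 → (5.000,1.556)–(5.244,2.000)
cell (5,2): code 0011 → (5.244,2.000)–(5.726,3.000)
cell (5,3): code 0011 → (5.726,3.000)–(5.964,4.000)
cell (5,4): code 0011 → (5.964,4.000)–(5.672,5.000)
cell (5,5): code 0001 → (5.672,5.000)–(5.000,5.575)
total: 20 segments, chained into 1 closed loop(s), length Σ = 17.025895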